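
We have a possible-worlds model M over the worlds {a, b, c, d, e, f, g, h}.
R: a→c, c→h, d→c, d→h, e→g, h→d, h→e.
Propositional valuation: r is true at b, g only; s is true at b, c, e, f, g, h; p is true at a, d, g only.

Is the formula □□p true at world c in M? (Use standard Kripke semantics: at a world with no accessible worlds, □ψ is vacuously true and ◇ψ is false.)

No

Recall that □ψ holds at a world iff ψ holds at every accessible world, and ◇ψ holds iff ψ holds at some accessible world.
At c: □□p requires □p at every successor {h}.
  □p fails at h, so □□p is false at c.
    At h: □p requires p at every successor {d, e}.
      p fails at e, so □p is false at h.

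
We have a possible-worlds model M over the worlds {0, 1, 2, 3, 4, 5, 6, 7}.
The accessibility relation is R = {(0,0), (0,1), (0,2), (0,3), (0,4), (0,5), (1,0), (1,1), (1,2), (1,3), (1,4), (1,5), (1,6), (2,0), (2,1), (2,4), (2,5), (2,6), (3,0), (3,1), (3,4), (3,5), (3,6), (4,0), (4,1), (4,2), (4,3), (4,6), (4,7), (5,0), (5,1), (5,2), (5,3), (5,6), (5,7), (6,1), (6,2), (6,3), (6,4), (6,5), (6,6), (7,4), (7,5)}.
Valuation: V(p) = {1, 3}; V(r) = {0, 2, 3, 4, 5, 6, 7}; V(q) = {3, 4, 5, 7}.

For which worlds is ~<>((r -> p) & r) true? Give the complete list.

Let φ = ~<>((r -> p) & r). Evaluate φ at each world:
  0 (successors {0, 1, 2, 3, 4, 5}): φ is false.
  1 (successors {0, 1, 2, 3, 4, 5, 6}): φ is false.
  2 (successors {0, 1, 4, 5, 6}): φ is true.
  3 (successors {0, 1, 4, 5, 6}): φ is true.
  4 (successors {0, 1, 2, 3, 6, 7}): φ is false.
  5 (successors {0, 1, 2, 3, 6, 7}): φ is false.
  6 (successors {1, 2, 3, 4, 5, 6}): φ is false.
  7 (successors {4, 5}): φ is true.
For instance, at 1:
  At 1: <>((r -> p) & r) is true, so ~<>((r -> p) & r) is false.
    At 1: <>((r -> p) & r) requires (r -> p) & r at some successor in {0, 1, 2, 3, 4, 5, 6}.
      (r -> p) & r holds at 3, so <>((r -> p) & r) is true at 1.
Satisfying worlds: {2, 3, 7}

2, 3, 7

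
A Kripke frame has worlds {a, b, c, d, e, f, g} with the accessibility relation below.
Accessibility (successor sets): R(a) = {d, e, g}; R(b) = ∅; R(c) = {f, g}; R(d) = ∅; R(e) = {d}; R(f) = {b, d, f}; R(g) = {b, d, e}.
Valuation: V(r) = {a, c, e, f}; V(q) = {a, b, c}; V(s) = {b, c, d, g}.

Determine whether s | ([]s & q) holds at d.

At d: s is true, []s & q is false, so s | ([]s & q) is true.
  At d: []s is true, q is false, so []s & q is false.
    At d: no accessible worlds, so []s holds vacuously.

Yes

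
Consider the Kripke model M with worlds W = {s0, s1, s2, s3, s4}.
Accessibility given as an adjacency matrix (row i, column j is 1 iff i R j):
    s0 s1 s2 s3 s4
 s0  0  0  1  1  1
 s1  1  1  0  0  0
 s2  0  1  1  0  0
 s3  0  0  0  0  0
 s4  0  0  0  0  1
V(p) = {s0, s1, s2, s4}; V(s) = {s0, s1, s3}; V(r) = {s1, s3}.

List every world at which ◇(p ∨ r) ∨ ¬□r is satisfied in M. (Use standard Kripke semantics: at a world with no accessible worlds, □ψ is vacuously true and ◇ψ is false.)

Let φ = ◇(p ∨ r) ∨ ¬□r. Evaluate φ at each world:
  s0 (successors {s2, s3, s4}): φ is true.
  s1 (successors {s0, s1}): φ is true.
  s2 (successors {s1, s2}): φ is true.
  s3 (successors ∅): φ is false.
  s4 (successors {s4}): φ is true.
For instance, at s0:
  At s0: ◇(p ∨ r) is true, ¬□r is true, so ◇(p ∨ r) ∨ ¬□r is true.
    At s0: ◇(p ∨ r) requires p ∨ r at some successor in {s2, s3, s4}.
      p ∨ r holds at s2, so ◇(p ∨ r) is true at s0.
    At s0: □r is false, so ¬□r is true.
      At s0: □r requires r at every successor {s2, s3, s4}.
        r fails at s2, so □r is false at s0.
Satisfying worlds: {s0, s1, s2, s4}

s0, s1, s2, s4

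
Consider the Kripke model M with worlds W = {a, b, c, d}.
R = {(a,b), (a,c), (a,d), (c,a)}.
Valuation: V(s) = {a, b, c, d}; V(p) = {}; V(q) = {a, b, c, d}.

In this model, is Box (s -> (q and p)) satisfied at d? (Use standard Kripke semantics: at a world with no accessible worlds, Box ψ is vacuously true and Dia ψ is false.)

At d: no accessible worlds, so Box (s -> (q and p)) holds vacuously.

Yes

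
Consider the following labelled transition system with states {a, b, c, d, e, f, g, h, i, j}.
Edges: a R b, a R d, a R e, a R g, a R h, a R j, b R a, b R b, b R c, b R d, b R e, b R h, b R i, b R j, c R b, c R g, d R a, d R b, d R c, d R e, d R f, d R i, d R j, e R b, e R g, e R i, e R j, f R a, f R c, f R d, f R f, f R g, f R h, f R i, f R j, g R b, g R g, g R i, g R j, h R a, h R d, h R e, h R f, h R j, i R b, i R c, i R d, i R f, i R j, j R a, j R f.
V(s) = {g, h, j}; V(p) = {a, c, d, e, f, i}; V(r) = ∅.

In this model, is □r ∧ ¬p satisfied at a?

No

Recall that □ψ holds at a world iff ψ holds at every accessible world, and ◇ψ holds iff ψ holds at some accessible world.
At a: □r is false, ¬p is false, so □r ∧ ¬p is false.
  At a: □r requires r at every successor {b, d, e, g, h, j}.
    r fails at b, so □r is false at a.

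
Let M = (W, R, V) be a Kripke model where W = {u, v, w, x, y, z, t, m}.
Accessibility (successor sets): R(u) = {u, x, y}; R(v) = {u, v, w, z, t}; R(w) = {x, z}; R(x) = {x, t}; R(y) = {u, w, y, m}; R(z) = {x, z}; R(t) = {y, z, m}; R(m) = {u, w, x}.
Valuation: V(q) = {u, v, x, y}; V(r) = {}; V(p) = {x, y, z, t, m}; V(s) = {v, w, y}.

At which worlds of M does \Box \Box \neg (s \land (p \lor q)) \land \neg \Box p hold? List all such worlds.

none

Let φ = \Box \Box \neg (s \land (p \lor q)) \land \neg \Box p. Evaluate φ at each world:
  u (successors {u, x, y}): φ is false.
  v (successors {u, v, w, z, t}): φ is false.
  w (successors {x, z}): φ is false.
  x (successors {x, t}): φ is false.
  y (successors {u, w, y, m}): φ is false.
  z (successors {x, z}): φ is false.
  t (successors {y, z, m}): φ is false.
  m (successors {u, w, x}): φ is false.
For instance, at t:
  At t: \Box \Box \neg (s \land (p \lor q)) is false, \neg \Box p is false, so \Box \Box \neg (s \land (p \lor q)) \land \neg \Box p is false.
    At t: \Box \Box \neg (s \land (p \lor q)) requires \Box \neg (s \land (p \lor q)) at every successor {y, z, m}.
      \Box \neg (s \land (p \lor q)) fails at y, so \Box \Box \neg (s \land (p \lor q)) is false at t.
    At t: \Box p is true, so \neg \Box p is false.
      At t: \Box p requires p at every successor {y, z, m}.
        At y: p is true.
        At z: p is true.
        At m: p is true.
      So \Box p is true at t.
Satisfying worlds: none.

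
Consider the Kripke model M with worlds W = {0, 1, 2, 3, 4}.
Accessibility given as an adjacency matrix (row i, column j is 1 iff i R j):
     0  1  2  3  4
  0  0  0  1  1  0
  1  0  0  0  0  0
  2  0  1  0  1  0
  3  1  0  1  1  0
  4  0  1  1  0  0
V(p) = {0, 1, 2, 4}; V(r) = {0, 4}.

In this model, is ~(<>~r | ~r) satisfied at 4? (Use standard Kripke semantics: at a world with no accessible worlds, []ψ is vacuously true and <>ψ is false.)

No

Recall that <>ψ holds at a world iff ψ holds at some accessible world.
At 4: <>~r | ~r is true, so ~(<>~r | ~r) is false.
  At 4: <>~r is true, ~r is false, so <>~r | ~r is true.
    At 4: <>~r requires ~r at some successor in {1, 2}.
      ~r holds at 1, so <>~r is true at 4.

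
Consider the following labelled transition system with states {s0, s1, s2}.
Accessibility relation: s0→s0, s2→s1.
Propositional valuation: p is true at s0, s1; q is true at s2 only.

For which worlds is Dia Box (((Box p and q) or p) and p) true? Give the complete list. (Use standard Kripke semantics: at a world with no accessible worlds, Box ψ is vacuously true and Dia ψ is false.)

s0, s2

Recall that Box ψ holds at a world iff ψ holds at every accessible world, and Dia ψ holds iff ψ holds at some accessible world.
Let φ = Dia Box (((Box p and q) or p) and p). Evaluate φ at each world:
  s0 (successors {s0}): φ is true.
  s1 (successors ∅): φ is false.
  s2 (successors {s1}): φ is true.
For instance, at s2:
  At s2: Dia Box (((Box p and q) or p) and p) requires Box (((Box p and q) or p) and p) at some successor in {s1}.
    Box (((Box p and q) or p) and p) holds at s1, so Dia Box (((Box p and q) or p) and p) is true at s2.
      At s1: no accessible worlds, so Box (((Box p and q) or p) and p) holds vacuously.
Satisfying worlds: {s0, s2}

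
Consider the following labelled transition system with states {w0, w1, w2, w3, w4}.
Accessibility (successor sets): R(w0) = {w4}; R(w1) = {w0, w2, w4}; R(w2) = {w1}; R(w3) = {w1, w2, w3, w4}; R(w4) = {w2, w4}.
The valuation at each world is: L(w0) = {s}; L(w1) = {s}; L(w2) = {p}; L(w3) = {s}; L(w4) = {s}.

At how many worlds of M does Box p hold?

0

Let φ = Box p. Evaluate φ at each world:
  w0 (successors {w4}): φ is false.
  w1 (successors {w0, w2, w4}): φ is false.
  w2 (successors {w1}): φ is false.
  w3 (successors {w1, w2, w3, w4}): φ is false.
  w4 (successors {w2, w4}): φ is false.
For instance, at w3:
  At w3: Box p requires p at every successor {w1, w2, w3, w4}.
    p fails at w1, so Box p is false at w3.
Satisfying worlds: none.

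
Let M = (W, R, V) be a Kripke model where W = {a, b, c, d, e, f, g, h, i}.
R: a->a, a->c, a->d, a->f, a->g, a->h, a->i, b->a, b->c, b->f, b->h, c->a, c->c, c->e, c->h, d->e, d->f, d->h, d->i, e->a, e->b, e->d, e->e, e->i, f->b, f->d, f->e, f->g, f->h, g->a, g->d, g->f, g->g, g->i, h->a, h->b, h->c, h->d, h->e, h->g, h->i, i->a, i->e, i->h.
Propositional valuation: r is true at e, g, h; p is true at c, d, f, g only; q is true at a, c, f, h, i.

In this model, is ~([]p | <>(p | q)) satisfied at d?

At d: []p | <>(p | q) is true, so ~([]p | <>(p | q)) is false.
  At d: []p is false, <>(p | q) is true, so []p | <>(p | q) is true.
    At d: []p requires p at every successor {e, f, h, i}.
      p fails at e, so []p is false at d.
    At d: <>(p | q) requires p | q at some successor in {e, f, h, i}.
      p | q holds at f, so <>(p | q) is true at d.

No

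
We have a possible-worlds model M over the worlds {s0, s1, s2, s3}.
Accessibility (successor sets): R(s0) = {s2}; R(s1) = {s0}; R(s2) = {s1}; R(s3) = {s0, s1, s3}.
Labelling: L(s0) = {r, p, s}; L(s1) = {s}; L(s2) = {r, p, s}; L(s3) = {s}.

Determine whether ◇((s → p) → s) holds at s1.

Recall that ◇ψ holds at a world iff ψ holds at some accessible world.
At s1: ◇((s → p) → s) requires (s → p) → s at some successor in {s0}.
  (s → p) → s holds at s0, so ◇((s → p) → s) is true at s1.

Yes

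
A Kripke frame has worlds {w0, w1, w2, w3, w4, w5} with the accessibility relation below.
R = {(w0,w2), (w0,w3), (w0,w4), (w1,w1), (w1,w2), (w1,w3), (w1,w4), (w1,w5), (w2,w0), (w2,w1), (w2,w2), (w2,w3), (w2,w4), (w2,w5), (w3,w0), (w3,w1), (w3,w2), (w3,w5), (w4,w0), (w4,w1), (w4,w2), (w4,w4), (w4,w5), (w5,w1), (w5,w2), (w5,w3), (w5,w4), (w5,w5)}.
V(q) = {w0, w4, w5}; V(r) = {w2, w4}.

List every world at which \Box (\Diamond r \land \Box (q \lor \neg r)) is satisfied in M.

Let φ = \Box (\Diamond r \land \Box (q \lor \neg r)). Evaluate φ at each world:
  w0 (successors {w2, w3, w4}): φ is false.
  w1 (successors {w1, w2, w3, w4, w5}): φ is false.
  w2 (successors {w0, w1, w2, w3, w4, w5}): φ is false.
  w3 (successors {w0, w1, w2, w5}): φ is false.
  w4 (successors {w0, w1, w2, w4, w5}): φ is false.
  w5 (successors {w1, w2, w3, w4, w5}): φ is false.
For instance, at w4:
  At w4: \Box (\Diamond r \land \Box (q \lor \neg r)) requires \Diamond r \land \Box (q \lor \neg r) at every successor {w0, w1, w2, w4, w5}.
    \Diamond r \land \Box (q \lor \neg r) fails at w0, so \Box (\Diamond r \land \Box (q \lor \neg r)) is false at w4.
      At w0: \Diamond r is true, \Box (q \lor \neg r) is false, so \Diamond r \land \Box (q \lor \neg r) is false.
Satisfying worlds: none.

none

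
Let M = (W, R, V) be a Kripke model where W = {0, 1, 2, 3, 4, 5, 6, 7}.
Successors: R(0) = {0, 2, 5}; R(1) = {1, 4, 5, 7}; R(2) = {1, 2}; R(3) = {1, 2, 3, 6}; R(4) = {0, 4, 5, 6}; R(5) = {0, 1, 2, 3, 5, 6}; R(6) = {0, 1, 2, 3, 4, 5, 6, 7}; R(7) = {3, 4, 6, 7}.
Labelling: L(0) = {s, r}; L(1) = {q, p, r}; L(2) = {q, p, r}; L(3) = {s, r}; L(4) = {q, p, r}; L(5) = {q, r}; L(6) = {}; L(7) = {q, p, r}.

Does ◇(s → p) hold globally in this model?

Yes

Recall that ◇ψ holds at a world iff ψ holds at some accessible world.
Let φ = ◇(s → p). Evaluate φ at each world:
  0 (successors {0, 2, 5}): φ is true.
  1 (successors {1, 4, 5, 7}): φ is true.
  2 (successors {1, 2}): φ is true.
  3 (successors {1, 2, 3, 6}): φ is true.
  4 (successors {0, 4, 5, 6}): φ is true.
  5 (successors {0, 1, 2, 3, 5, 6}): φ is true.
  6 (successors {0, 1, 2, 3, 4, 5, 6, 7}): φ is true.
  7 (successors {3, 4, 6, 7}): φ is true.
For instance, at 2:
  At 2: ◇(s → p) requires s → p at some successor in {1, 2}.
    s → p holds at 1, so ◇(s → p) is true at 2.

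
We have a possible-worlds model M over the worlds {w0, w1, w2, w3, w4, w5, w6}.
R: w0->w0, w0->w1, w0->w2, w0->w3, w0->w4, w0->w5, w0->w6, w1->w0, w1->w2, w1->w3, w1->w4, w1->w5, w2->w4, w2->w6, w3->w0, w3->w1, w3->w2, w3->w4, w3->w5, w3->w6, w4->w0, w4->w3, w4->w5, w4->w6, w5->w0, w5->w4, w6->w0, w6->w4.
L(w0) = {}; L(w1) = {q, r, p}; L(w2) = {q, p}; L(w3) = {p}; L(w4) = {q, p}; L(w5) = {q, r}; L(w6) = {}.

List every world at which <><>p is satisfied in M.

Let φ = <><>p. Evaluate φ at each world:
  w0 (successors {w0, w1, w2, w3, w4, w5, w6}): φ is true.
  w1 (successors {w0, w2, w3, w4, w5}): φ is true.
  w2 (successors {w4, w6}): φ is true.
  w3 (successors {w0, w1, w2, w4, w5, w6}): φ is true.
  w4 (successors {w0, w3, w5, w6}): φ is true.
  w5 (successors {w0, w4}): φ is true.
  w6 (successors {w0, w4}): φ is true.
For instance, at w2:
  At w2: <><>p requires <>p at some successor in {w4, w6}.
    <>p holds at w4, so <><>p is true at w2.
      At w4: <>p requires p at some successor in {w0, w3, w5, w6}.
        p holds at w3, so <>p is true at w4.
Satisfying worlds: {w0, w1, w2, w3, w4, w5, w6}

w0, w1, w2, w3, w4, w5, w6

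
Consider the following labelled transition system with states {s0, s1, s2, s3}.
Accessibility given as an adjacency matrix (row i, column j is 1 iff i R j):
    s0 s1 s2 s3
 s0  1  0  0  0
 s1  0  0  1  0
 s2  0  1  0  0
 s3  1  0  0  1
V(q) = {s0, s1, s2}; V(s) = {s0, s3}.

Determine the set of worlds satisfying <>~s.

s1, s2

Recall that <>ψ holds at a world iff ψ holds at some accessible world.
Let φ = <>~s. Evaluate φ at each world:
  s0 (successors {s0}): φ is false.
  s1 (successors {s2}): φ is true.
  s2 (successors {s1}): φ is true.
  s3 (successors {s0, s3}): φ is false.
For instance, at s3:
  At s3: <>~s requires ~s at some successor in {s0, s3}.
    At s0: ~s is false.
    At s3: ~s is false.
  So <>~s is false at s3.
Satisfying worlds: {s1, s2}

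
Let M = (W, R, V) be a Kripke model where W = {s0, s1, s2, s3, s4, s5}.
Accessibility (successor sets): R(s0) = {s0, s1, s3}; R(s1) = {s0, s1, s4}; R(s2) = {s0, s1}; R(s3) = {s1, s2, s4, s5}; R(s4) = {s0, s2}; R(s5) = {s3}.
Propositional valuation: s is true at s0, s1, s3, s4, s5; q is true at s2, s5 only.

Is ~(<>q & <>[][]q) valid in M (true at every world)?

Yes

Recall that []ψ holds at a world iff ψ holds at every accessible world, and <>ψ holds iff ψ holds at some accessible world.
Let φ = ~(<>q & <>[][]q). Evaluate φ at each world:
  s0 (successors {s0, s1, s3}): φ is true.
  s1 (successors {s0, s1, s4}): φ is true.
  s2 (successors {s0, s1}): φ is true.
  s3 (successors {s1, s2, s4, s5}): φ is true.
  s4 (successors {s0, s2}): φ is true.
  s5 (successors {s3}): φ is true.
For instance, at s3:
  At s3: <>q & <>[][]q is false, so ~(<>q & <>[][]q) is true.
    At s3: <>q is true, <>[][]q is false, so <>q & <>[][]q is false.
      At s3: <>q requires q at some successor in {s1, s2, s4, s5}.
        q holds at s2, so <>q is true at s3.
      At s3: <>[][]q requires [][]q at some successor in {s1, s2, s4, s5}.
        At s1: [][]q is false.
        At s2: [][]q is false.
        At s4: [][]q is false.
        At s5: [][]q is false.
      So <>[][]q is false at s3.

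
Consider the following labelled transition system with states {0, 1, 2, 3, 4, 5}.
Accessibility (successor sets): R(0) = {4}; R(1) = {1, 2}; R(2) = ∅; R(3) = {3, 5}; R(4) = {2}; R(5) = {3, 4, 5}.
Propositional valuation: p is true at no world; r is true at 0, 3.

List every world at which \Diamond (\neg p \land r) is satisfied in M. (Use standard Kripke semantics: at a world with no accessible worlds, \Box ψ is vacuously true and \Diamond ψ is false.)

Recall that \Diamond ψ holds at a world iff ψ holds at some accessible world.
Let φ = \Diamond (\neg p \land r). Evaluate φ at each world:
  0 (successors {4}): φ is false.
  1 (successors {1, 2}): φ is false.
  2 (successors ∅): φ is false.
  3 (successors {3, 5}): φ is true.
  4 (successors {2}): φ is false.
  5 (successors {3, 4, 5}): φ is true.
For instance, at 0:
  At 0: \Diamond (\neg p \land r) requires \neg p \land r at some successor in {4}.
    At 4: \neg p \land r is false.
  So \Diamond (\neg p \land r) is false at 0.
Satisfying worlds: {3, 5}

3, 5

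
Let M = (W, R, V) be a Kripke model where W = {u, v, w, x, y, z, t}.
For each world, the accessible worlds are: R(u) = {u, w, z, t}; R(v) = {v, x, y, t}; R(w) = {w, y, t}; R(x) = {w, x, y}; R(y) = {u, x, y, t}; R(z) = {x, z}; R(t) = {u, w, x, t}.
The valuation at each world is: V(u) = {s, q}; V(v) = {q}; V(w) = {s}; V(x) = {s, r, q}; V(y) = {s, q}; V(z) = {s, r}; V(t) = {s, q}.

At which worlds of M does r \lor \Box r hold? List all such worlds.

Let φ = r \lor \Box r. Evaluate φ at each world:
  u (successors {u, w, z, t}): φ is false.
  v (successors {v, x, y, t}): φ is false.
  w (successors {w, y, t}): φ is false.
  x (successors {w, x, y}): φ is true.
  y (successors {u, x, y, t}): φ is false.
  z (successors {x, z}): φ is true.
  t (successors {u, w, x, t}): φ is false.
For instance, at u:
  At u: r is false, \Box r is false, so r \lor \Box r is false.
    At u: \Box r requires r at every successor {u, w, z, t}.
      r fails at u, so \Box r is false at u.
Satisfying worlds: {x, z}

x, z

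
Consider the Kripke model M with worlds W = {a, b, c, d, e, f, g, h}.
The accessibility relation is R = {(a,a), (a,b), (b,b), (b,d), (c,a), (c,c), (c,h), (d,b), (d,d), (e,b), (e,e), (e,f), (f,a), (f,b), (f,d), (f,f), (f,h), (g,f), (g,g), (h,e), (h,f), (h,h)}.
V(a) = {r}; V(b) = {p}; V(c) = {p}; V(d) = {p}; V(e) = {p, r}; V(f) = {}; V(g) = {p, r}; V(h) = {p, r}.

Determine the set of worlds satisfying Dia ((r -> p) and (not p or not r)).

Let φ = Dia ((r -> p) and (not p or not r)). Evaluate φ at each world:
  a (successors {a, b}): φ is true.
  b (successors {b, d}): φ is true.
  c (successors {a, c, h}): φ is true.
  d (successors {b, d}): φ is true.
  e (successors {b, e, f}): φ is true.
  f (successors {a, b, d, f, h}): φ is true.
  g (successors {f, g}): φ is true.
  h (successors {e, f, h}): φ is true.
For instance, at c:
  At c: Dia ((r -> p) and (not p or not r)) requires (r -> p) and (not p or not r) at some successor in {a, c, h}.
    (r -> p) and (not p or not r) holds at c, so Dia ((r -> p) and (not p or not r)) is true at c.
Satisfying worlds: {a, b, c, d, e, f, g, h}

a, b, c, d, e, f, g, h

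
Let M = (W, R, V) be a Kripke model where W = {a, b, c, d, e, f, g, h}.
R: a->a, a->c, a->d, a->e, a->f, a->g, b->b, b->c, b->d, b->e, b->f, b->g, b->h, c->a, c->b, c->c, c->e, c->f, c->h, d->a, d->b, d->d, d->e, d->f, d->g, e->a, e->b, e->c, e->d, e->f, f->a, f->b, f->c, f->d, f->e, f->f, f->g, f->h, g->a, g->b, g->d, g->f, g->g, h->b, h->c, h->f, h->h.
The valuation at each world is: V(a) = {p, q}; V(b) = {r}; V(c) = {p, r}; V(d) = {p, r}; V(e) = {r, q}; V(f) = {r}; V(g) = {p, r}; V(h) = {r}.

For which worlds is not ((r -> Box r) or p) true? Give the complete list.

e, f

Let φ = not ((r -> Box r) or p). Evaluate φ at each world:
  a (successors {a, c, d, e, f, g}): φ is false.
  b (successors {b, c, d, e, f, g, h}): φ is false.
  c (successors {a, b, c, e, f, h}): φ is false.
  d (successors {a, b, d, e, f, g}): φ is false.
  e (successors {a, b, c, d, f}): φ is true.
  f (successors {a, b, c, d, e, f, g, h}): φ is true.
  g (successors {a, b, d, f, g}): φ is false.
  h (successors {b, c, f, h}): φ is false.
For instance, at f:
  At f: (r -> Box r) or p is false, so not ((r -> Box r) or p) is true.
    At f: r -> Box r is false, p is false, so (r -> Box r) or p is false.
      At f: r is true, Box r is false, so r -> Box r is false.
Satisfying worlds: {e, f}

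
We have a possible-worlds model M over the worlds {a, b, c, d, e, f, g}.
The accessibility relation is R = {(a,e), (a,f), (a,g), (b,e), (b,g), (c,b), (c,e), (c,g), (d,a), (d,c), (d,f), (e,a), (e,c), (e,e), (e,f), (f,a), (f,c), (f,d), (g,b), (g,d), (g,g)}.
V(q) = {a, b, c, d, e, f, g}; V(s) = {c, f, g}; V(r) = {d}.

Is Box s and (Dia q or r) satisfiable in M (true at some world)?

Recall that Box ψ holds at a world iff ψ holds at every accessible world, and Dia ψ holds iff ψ holds at some accessible world.
Let φ = Box s and (Dia q or r). Evaluate φ at each world:
  a (successors {e, f, g}): φ is false.
  b (successors {e, g}): φ is false.
  c (successors {b, e, g}): φ is false.
  d (successors {a, c, f}): φ is false.
  e (successors {a, c, e, f}): φ is false.
  f (successors {a, c, d}): φ is false.
  g (successors {b, d, g}): φ is false.
For instance, at c:
  At c: Box s is false, Dia q or r is true, so Box s and (Dia q or r) is false.
    At c: Box s requires s at every successor {b, e, g}.
      s fails at b, so Box s is false at c.
    At c: Dia q is true, r is false, so Dia q or r is true.
      At c: Dia q requires q at some successor in {b, e, g}.
        q holds at b, so Dia q is true at c.

No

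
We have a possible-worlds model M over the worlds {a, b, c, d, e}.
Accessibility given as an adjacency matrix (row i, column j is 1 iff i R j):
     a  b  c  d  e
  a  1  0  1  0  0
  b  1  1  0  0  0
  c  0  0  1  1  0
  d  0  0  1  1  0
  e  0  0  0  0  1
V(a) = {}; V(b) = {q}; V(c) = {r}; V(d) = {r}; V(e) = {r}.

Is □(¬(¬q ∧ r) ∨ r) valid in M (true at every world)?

Yes

Let φ = □(¬(¬q ∧ r) ∨ r). Evaluate φ at each world:
  a (successors {a, c}): φ is true.
  b (successors {a, b}): φ is true.
  c (successors {c, d}): φ is true.
  d (successors {c, d}): φ is true.
  e (successors {e}): φ is true.
For instance, at c:
  At c: □(¬(¬q ∧ r) ∨ r) requires ¬(¬q ∧ r) ∨ r at every successor {c, d}.
    At c: ¬(¬q ∧ r) ∨ r is true.
    At d: ¬(¬q ∧ r) ∨ r is true.
  So □(¬(¬q ∧ r) ∨ r) is true at c.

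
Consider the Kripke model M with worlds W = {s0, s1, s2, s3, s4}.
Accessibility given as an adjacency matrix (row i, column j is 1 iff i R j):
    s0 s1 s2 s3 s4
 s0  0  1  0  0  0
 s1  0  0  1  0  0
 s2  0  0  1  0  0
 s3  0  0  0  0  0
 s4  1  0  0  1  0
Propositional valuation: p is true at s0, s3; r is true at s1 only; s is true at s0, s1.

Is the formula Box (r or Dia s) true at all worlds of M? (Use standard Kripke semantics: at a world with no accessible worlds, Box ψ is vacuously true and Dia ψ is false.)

Let φ = Box (r or Dia s). Evaluate φ at each world:
  s0 (successors {s1}): φ is true.
  s1 (successors {s2}): φ is false.
  s2 (successors {s2}): φ is false.
  s3 (successors ∅): φ is true.
  s4 (successors {s0, s3}): φ is false.
Detail at s1 (counterexample):
  At s1: Box (r or Dia s) requires r or Dia s at every successor {s2}.
    r or Dia s fails at s2, so Box (r or Dia s) is false at s1.
      At s2: r is false, Dia s is false, so r or Dia s is false.

No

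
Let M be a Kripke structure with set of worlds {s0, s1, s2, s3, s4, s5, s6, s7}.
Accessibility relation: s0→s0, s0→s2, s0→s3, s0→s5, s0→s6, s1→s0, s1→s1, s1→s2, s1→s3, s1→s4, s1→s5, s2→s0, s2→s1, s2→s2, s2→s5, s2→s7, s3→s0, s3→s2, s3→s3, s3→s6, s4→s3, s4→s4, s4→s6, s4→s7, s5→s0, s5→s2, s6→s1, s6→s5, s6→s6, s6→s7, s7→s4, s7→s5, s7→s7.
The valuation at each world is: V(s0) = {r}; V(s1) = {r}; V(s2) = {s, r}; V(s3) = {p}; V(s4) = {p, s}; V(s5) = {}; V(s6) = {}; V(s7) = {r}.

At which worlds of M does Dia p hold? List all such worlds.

s0, s1, s3, s4, s7

Let φ = Dia p. Evaluate φ at each world:
  s0 (successors {s0, s2, s3, s5, s6}): φ is true.
  s1 (successors {s0, s1, s2, s3, s4, s5}): φ is true.
  s2 (successors {s0, s1, s2, s5, s7}): φ is false.
  s3 (successors {s0, s2, s3, s6}): φ is true.
  s4 (successors {s3, s4, s6, s7}): φ is true.
  s5 (successors {s0, s2}): φ is false.
  s6 (successors {s1, s5, s6, s7}): φ is false.
  s7 (successors {s4, s5, s7}): φ is true.
For instance, at s1:
  At s1: Dia p requires p at some successor in {s0, s1, s2, s3, s4, s5}.
    p holds at s3, so Dia p is true at s1.
Satisfying worlds: {s0, s1, s3, s4, s7}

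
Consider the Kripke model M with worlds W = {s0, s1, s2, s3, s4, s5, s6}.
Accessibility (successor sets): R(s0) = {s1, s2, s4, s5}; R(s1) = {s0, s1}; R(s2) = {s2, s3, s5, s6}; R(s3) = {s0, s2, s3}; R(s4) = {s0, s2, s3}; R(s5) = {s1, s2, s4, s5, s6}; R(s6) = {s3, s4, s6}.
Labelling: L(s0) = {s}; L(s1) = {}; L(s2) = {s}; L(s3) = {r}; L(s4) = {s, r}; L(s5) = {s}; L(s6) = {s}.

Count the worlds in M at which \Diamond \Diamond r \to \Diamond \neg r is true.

Recall that \Diamond ψ holds at a world iff ψ holds at some accessible world.
Let φ = \Diamond \Diamond r \to \Diamond \neg r. Evaluate φ at each world:
  s0 (successors {s1, s2, s4, s5}): φ is true.
  s1 (successors {s0, s1}): φ is true.
  s2 (successors {s2, s3, s5, s6}): φ is true.
  s3 (successors {s0, s2, s3}): φ is true.
  s4 (successors {s0, s2, s3}): φ is true.
  s5 (successors {s1, s2, s4, s5, s6}): φ is true.
  s6 (successors {s3, s4, s6}): φ is true.
For instance, at s6:
  At s6: \Diamond \Diamond r is true, \Diamond \neg r is true, so \Diamond \Diamond r \to \Diamond \neg r is true.
    At s6: \Diamond \Diamond r requires \Diamond r at some successor in {s3, s4, s6}.
      \Diamond r holds at s3, so \Diamond \Diamond r is true at s6.
    At s6: \Diamond \neg r requires \neg r at some successor in {s3, s4, s6}.
      \neg r holds at s6, so \Diamond \neg r is true at s6.
Satisfying worlds: {s0, s1, s2, s3, s4, s5, s6}

7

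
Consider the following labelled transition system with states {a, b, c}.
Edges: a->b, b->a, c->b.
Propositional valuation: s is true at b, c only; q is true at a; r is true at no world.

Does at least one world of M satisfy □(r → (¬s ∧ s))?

Yes

Let φ = □(r → (¬s ∧ s)). Evaluate φ at each world:
  a (successors {b}): φ is true.
  b (successors {a}): φ is true.
  c (successors {b}): φ is true.
Detail at a (witness):
  At a: □(r → (¬s ∧ s)) requires r → (¬s ∧ s) at every successor {b}.
    At b: r → (¬s ∧ s) is true.
  So □(r → (¬s ∧ s)) is true at a.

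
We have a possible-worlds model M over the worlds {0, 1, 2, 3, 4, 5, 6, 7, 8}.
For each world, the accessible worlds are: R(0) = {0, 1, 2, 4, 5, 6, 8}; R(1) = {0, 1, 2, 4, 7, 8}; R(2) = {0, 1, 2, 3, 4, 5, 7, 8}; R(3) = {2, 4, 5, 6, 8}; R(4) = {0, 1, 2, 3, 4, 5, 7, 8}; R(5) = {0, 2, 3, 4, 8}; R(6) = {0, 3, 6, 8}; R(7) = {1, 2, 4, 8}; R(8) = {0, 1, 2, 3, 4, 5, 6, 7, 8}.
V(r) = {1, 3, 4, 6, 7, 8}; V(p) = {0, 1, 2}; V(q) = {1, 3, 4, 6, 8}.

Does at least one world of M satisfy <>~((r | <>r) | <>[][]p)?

No

Recall that []ψ holds at a world iff ψ holds at every accessible world, and <>ψ holds iff ψ holds at some accessible world.
Let φ = <>~((r | <>r) | <>[][]p). Evaluate φ at each world:
  0 (successors {0, 1, 2, 4, 5, 6, 8}): φ is false.
  1 (successors {0, 1, 2, 4, 7, 8}): φ is false.
  2 (successors {0, 1, 2, 3, 4, 5, 7, 8}): φ is false.
  3 (successors {2, 4, 5, 6, 8}): φ is false.
  4 (successors {0, 1, 2, 3, 4, 5, 7, 8}): φ is false.
  5 (successors {0, 2, 3, 4, 8}): φ is false.
  6 (successors {0, 3, 6, 8}): φ is false.
  7 (successors {1, 2, 4, 8}): φ is false.
  8 (successors {0, 1, 2, 3, 4, 5, 6, 7, 8}): φ is false.
For instance, at 5:
  At 5: <>~((r | <>r) | <>[][]p) requires ~((r | <>r) | <>[][]p) at some successor in {0, 2, 3, 4, 8}.
    At 0: ~((r | <>r) | <>[][]p) is false.
    At 2: ~((r | <>r) | <>[][]p) is false.
    At 3: ~((r | <>r) | <>[][]p) is false.
    At 4: ~((r | <>r) | <>[][]p) is false.
    At 8: ~((r | <>r) | <>[][]p) is false.
  So <>~((r | <>r) | <>[][]p) is false at 5.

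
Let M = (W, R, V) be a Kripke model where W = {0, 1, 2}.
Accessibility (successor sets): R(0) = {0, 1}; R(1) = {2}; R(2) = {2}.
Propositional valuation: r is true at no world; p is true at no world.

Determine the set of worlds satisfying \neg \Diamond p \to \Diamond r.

none

Recall that \Diamond ψ holds at a world iff ψ holds at some accessible world.
Let φ = \neg \Diamond p \to \Diamond r. Evaluate φ at each world:
  0 (successors {0, 1}): φ is false.
  1 (successors {2}): φ is false.
  2 (successors {2}): φ is false.
For instance, at 0:
  At 0: \neg \Diamond p is true, \Diamond r is false, so \neg \Diamond p \to \Diamond r is false.
    At 0: \Diamond p is false, so \neg \Diamond p is true.
      At 0: \Diamond p requires p at some successor in {0, 1}.
        At 0: p is false.
        At 1: p is false.
      So \Diamond p is false at 0.
    At 0: \Diamond r requires r at some successor in {0, 1}.
      At 0: r is false.
      At 1: r is false.
    So \Diamond r is false at 0.
Satisfying worlds: none.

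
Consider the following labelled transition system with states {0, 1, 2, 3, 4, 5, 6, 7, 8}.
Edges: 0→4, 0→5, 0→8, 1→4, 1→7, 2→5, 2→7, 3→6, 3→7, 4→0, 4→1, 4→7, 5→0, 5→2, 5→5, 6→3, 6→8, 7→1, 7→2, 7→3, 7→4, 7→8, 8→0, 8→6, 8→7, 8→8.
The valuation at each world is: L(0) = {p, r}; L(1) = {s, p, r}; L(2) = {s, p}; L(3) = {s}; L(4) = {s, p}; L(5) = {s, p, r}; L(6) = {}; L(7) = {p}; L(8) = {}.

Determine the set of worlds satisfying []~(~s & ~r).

5

Let φ = []~(~s & ~r). Evaluate φ at each world:
  0 (successors {4, 5, 8}): φ is false.
  1 (successors {4, 7}): φ is false.
  2 (successors {5, 7}): φ is false.
  3 (successors {6, 7}): φ is false.
  4 (successors {0, 1, 7}): φ is false.
  5 (successors {0, 2, 5}): φ is true.
  6 (successors {3, 8}): φ is false.
  7 (successors {1, 2, 3, 4, 8}): φ is false.
  8 (successors {0, 6, 7, 8}): φ is false.
For instance, at 3:
  At 3: []~(~s & ~r) requires ~(~s & ~r) at every successor {6, 7}.
    ~(~s & ~r) fails at 6, so []~(~s & ~r) is false at 3.
Satisfying worlds: {5}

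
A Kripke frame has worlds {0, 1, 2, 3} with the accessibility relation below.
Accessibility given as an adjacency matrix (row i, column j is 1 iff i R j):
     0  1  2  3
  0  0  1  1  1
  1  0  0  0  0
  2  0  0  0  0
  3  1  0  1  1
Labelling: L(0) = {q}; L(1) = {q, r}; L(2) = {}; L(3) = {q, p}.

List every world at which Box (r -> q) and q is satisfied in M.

0, 1, 3

Recall that Box ψ holds at a world iff ψ holds at every accessible world, and Dia ψ holds iff ψ holds at some accessible world.
Let φ = Box (r -> q) and q. Evaluate φ at each world:
  0 (successors {1, 2, 3}): φ is true.
  1 (successors ∅): φ is true.
  2 (successors ∅): φ is false.
  3 (successors {0, 2, 3}): φ is true.
For instance, at 0:
  At 0: Box (r -> q) is true, q is true, so Box (r -> q) and q is true.
    At 0: Box (r -> q) requires r -> q at every successor {1, 2, 3}.
      At 1: r -> q is true.
      At 2: r -> q is true.
      At 3: r -> q is true.
    So Box (r -> q) is true at 0.
Satisfying worlds: {0, 1, 3}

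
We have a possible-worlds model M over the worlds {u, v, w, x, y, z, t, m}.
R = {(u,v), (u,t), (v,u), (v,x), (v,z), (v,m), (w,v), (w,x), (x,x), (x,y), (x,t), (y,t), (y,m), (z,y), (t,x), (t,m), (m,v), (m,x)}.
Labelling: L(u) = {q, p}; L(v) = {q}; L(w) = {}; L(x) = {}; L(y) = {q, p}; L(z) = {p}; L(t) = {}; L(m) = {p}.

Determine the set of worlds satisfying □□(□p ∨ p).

none

Let φ = □□(□p ∨ p). Evaluate φ at each world:
  u (successors {v, t}): φ is false.
  v (successors {u, x, z, m}): φ is false.
  w (successors {v, x}): φ is false.
  x (successors {x, y, t}): φ is false.
  y (successors {t, m}): φ is false.
  z (successors {y}): φ is false.
  t (successors {x, m}): φ is false.
  m (successors {v, x}): φ is false.
For instance, at z:
  At z: □□(□p ∨ p) requires □(□p ∨ p) at every successor {y}.
    □(□p ∨ p) fails at y, so □□(□p ∨ p) is false at z.
      At y: □(□p ∨ p) requires □p ∨ p at every successor {t, m}.
        □p ∨ p fails at t, so □(□p ∨ p) is false at y.
Satisfying worlds: none.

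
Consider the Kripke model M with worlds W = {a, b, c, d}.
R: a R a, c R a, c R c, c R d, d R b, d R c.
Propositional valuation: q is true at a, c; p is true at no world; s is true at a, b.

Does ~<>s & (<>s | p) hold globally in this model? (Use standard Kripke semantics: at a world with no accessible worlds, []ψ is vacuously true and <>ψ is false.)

No

Let φ = ~<>s & (<>s | p). Evaluate φ at each world:
  a (successors {a}): φ is false.
  b (successors ∅): φ is false.
  c (successors {a, c, d}): φ is false.
  d (successors {b, c}): φ is false.
Detail at a (counterexample):
  At a: ~<>s is false, <>s | p is true, so ~<>s & (<>s | p) is false.
    At a: <>s is true, so ~<>s is false.
      At a: <>s requires s at some successor in {a}.
        s holds at a, so <>s is true at a.
    At a: <>s is true, p is false, so <>s | p is true.
      At a: <>s requires s at some successor in {a}.
        s holds at a, so <>s is true at a.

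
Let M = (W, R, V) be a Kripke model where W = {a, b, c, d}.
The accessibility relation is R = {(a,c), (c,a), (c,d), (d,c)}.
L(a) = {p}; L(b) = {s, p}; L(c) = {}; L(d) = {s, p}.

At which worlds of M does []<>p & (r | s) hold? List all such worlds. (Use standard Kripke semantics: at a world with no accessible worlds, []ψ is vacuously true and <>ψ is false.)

Let φ = []<>p & (r | s). Evaluate φ at each world:
  a (successors {c}): φ is false.
  b (successors ∅): φ is true.
  c (successors {a, d}): φ is false.
  d (successors {c}): φ is true.
For instance, at d:
  At d: []<>p is true, r | s is true, so []<>p & (r | s) is true.
    At d: []<>p requires <>p at every successor {c}.
      At c: <>p is true.
    So []<>p is true at d.
Satisfying worlds: {b, d}

b, d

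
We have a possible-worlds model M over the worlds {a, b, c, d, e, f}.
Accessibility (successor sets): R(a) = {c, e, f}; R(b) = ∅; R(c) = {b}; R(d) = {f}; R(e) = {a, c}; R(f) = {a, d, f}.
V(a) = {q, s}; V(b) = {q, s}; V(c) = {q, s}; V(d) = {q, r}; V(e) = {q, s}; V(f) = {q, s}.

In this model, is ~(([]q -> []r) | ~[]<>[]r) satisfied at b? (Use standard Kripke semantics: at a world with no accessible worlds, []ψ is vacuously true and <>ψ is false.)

Recall that []ψ holds at a world iff ψ holds at every accessible world, and <>ψ holds iff ψ holds at some accessible world.
At b: ([]q -> []r) | ~[]<>[]r is true, so ~(([]q -> []r) | ~[]<>[]r) is false.
  At b: []q -> []r is true, ~[]<>[]r is false, so ([]q -> []r) | ~[]<>[]r is true.
    At b: []q is true, []r is true, so []q -> []r is true.
      At b: no accessible worlds, so []q holds vacuously.
      At b: no accessible worlds, so []r holds vacuously.
    At b: []<>[]r is true, so ~[]<>[]r is false.
      At b: no accessible worlds, so []<>[]r holds vacuously.

No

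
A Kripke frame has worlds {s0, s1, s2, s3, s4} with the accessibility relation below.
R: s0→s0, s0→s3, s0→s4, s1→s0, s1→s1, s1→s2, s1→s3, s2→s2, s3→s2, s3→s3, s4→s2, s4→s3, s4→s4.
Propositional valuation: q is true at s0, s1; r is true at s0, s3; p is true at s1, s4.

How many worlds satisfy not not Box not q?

Let φ = not not Box not q. Evaluate φ at each world:
  s0 (successors {s0, s3, s4}): φ is false.
  s1 (successors {s0, s1, s2, s3}): φ is false.
  s2 (successors {s2}): φ is true.
  s3 (successors {s2, s3}): φ is true.
  s4 (successors {s2, s3, s4}): φ is true.
For instance, at s1:
  At s1: not Box not q is true, so not not Box not q is false.
    At s1: Box not q is false, so not Box not q is true.
      At s1: Box not q requires not q at every successor {s0, s1, s2, s3}.
        not q fails at s0, so Box not q is false at s1.
Satisfying worlds: {s2, s3, s4}

3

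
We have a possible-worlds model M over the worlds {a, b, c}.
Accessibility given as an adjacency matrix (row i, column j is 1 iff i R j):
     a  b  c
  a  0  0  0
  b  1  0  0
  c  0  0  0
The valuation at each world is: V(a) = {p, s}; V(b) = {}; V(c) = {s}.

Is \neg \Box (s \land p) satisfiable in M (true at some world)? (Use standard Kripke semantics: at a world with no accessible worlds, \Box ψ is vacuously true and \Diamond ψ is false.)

Recall that \Box ψ holds at a world iff ψ holds at every accessible world, and \Diamond ψ holds iff ψ holds at some accessible world.
Let φ = \neg \Box (s \land p). Evaluate φ at each world:
  a (successors ∅): φ is false.
  b (successors {a}): φ is false.
  c (successors ∅): φ is false.
For instance, at b:
  At b: \Box (s \land p) is true, so \neg \Box (s \land p) is false.
    At b: \Box (s \land p) requires s \land p at every successor {a}.
      At a: s \land p is true.
    So \Box (s \land p) is true at b.

No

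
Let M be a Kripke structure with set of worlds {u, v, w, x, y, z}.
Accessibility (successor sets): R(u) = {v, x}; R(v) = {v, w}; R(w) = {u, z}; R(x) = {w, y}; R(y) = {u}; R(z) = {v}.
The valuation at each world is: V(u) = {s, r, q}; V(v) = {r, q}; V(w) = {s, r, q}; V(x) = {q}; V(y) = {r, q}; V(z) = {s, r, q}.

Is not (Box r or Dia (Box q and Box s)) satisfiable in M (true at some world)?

Recall that Box ψ holds at a world iff ψ holds at every accessible world, and Dia ψ holds iff ψ holds at some accessible world.
Let φ = not (Box r or Dia (Box q and Box s)). Evaluate φ at each world:
  u (successors {v, x}): φ is true.
  v (successors {v, w}): φ is false.
  w (successors {u, z}): φ is false.
  x (successors {w, y}): φ is false.
  y (successors {u}): φ is false.
  z (successors {v}): φ is false.
Detail at u (witness):
  At u: Box r or Dia (Box q and Box s) is false, so not (Box r or Dia (Box q and Box s)) is true.
    At u: Box r is false, Dia (Box q and Box s) is false, so Box r or Dia (Box q and Box s) is false.
      At u: Box r requires r at every successor {v, x}.
        r fails at x, so Box r is false at u.
      At u: Dia (Box q and Box s) requires Box q and Box s at some successor in {v, x}.
        At v: Box q and Box s is false.
        At x: Box q and Box s is false.
      So Dia (Box q and Box s) is false at u.

Yes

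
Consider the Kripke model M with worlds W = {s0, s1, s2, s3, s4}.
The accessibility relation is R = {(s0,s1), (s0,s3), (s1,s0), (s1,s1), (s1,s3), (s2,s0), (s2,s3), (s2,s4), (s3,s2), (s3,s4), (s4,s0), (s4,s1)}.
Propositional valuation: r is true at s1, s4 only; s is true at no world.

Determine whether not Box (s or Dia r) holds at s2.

No

At s2: Box (s or Dia r) is true, so not Box (s or Dia r) is false.
  At s2: Box (s or Dia r) requires s or Dia r at every successor {s0, s3, s4}.
      At s0: s is false, Dia r is true, so s or Dia r is true.
      At s3: s is false, Dia r is true, so s or Dia r is true.
      At s4: s is false, Dia r is true, so s or Dia r is true.
  So Box (s or Dia r) is true at s2.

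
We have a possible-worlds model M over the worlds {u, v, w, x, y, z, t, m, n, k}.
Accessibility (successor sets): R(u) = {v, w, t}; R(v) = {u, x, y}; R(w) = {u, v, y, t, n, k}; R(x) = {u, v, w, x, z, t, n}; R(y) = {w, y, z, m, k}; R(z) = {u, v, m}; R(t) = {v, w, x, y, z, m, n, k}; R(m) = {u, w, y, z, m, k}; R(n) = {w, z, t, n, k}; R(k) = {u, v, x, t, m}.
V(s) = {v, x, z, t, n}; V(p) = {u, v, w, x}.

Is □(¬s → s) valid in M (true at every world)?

No

Recall that □ψ holds at a world iff ψ holds at every accessible world, and ◇ψ holds iff ψ holds at some accessible world.
Let φ = □(¬s → s). Evaluate φ at each world:
  u (successors {v, w, t}): φ is false.
  v (successors {u, x, y}): φ is false.
  w (successors {u, v, y, t, n, k}): φ is false.
  x (successors {u, v, w, x, z, t, n}): φ is false.
  y (successors {w, y, z, m, k}): φ is false.
  z (successors {u, v, m}): φ is false.
  t (successors {v, w, x, y, z, m, n, k}): φ is false.
  m (successors {u, w, y, z, m, k}): φ is false.
  n (successors {w, z, t, n, k}): φ is false.
  k (successors {u, v, x, t, m}): φ is false.
Detail at u (counterexample):
  At u: □(¬s → s) requires ¬s → s at every successor {v, w, t}.
    ¬s → s fails at w, so □(¬s → s) is false at u.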